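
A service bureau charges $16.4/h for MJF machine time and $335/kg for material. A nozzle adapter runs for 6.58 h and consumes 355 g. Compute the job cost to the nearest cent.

Machine-time cost = 16.4 × 6.58 = $107.912.
Material charge: 335 × 355/1000 → $118.925.
Total = 107.912 + 118.925 = 226.837 ≈ $226.84.

$226.84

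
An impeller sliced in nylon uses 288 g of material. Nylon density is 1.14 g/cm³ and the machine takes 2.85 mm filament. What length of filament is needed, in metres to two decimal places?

39.60 m

Volume = 288 g / 1.14 g·cm⁻³ = 252.6316 cm³ = 252631.6 mm³.
Filament cross-section = π × (2.85/2)² = 6.3794 mm².
L = V/A = 252631.6/6.3794 = 39601.15 mm → 39.60 m.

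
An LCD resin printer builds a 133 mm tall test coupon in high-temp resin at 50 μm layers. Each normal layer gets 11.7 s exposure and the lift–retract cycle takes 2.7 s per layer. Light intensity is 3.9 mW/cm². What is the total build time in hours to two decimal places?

10.64 hours

Number of layers: 133 / 0.05 → 2660 (rounded up).
Cycle time = 11.7 + 2.7 = 14.4 s.
Build time: 2660 × 14.4 s = 38304 s, i.e. 10.64 hours.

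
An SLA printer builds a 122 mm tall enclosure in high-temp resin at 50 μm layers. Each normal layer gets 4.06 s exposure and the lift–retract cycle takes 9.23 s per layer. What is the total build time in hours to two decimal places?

Layer count = ceil(122 / 0.05) = 2440.
Per-layer time: 4.06 + 9.23 → 13.29 s.
Build time: 2440 × 13.29 s = 32427.6 s, i.e. 9.01 hours.

9.01 hours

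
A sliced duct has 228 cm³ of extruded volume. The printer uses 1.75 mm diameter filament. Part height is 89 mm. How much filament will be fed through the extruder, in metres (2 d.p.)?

94.79 m

Cross-section of 1.75 mm filament: π·(1.75/2)² = 2.4053 mm².
Length = 228 cm³ / 2.4053 mm² = 228000 / 2.4053 = 94790.67 mm = 94.79 m.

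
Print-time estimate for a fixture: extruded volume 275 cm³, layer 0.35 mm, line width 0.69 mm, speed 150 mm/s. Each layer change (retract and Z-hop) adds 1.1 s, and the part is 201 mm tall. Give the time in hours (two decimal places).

Line area: 0.35 × 0.69 → 0.2415 mm².
Total extruded path = 275000/0.2415 = 1138716.4 mm.
Extrusion time = 1138716.4 / 150, so 7591.4 s.
Layers = ⌈201/0.35⌉ = 575.
Z-hop total: 575 × 1.1 → 632.5 s.
Altogether 7591.4 + 632.5 = 8223.9 s, i.e. 2.28 hours.

2.28 hours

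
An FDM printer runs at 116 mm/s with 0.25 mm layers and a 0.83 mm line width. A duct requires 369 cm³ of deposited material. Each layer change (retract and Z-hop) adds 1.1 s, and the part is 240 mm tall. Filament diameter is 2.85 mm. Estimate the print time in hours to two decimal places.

Extrusion cross-section: 0.25 × 0.83 → 0.2075 mm².
Total extruded path = 369000/0.2075 = 1778313.3 mm.
Time extruding = 1778313.3 / 116, so 15330.3 s.
Layer count = ceil(240 / 0.25) = 960.
Z-hop total = 960 × 1.1, so 1056 s.
Total = 15330.3 + 1056 = 16386.3 s = 4.55 hours.

4.55 hours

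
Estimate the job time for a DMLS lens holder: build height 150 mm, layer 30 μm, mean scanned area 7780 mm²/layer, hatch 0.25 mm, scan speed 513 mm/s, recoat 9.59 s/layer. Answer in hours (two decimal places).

Layer count = ceil(150 / 0.03) = 5000.
Hatch length per layer = 7780 / 0.25, so 31120 mm.
Scan time per layer = 31120 / 513 = 60.6628 s.
Per-layer time = 60.6628 + 9.59, so 70.2528 s.
Build time = 5000 × 70.2528 = 351264 s = 97.57 hours.

97.57 hours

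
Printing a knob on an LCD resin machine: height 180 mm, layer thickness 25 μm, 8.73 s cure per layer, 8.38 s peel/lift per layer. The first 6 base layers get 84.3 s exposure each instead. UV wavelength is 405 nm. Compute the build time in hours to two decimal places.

34.35 hours

Layer count = ceil(180 / 0.025) = 7200.
Burn-in layers = 6 × (84.3 + 8.38) = 556.08 s.
Regular layers = 7194 × (8.73 + 8.38), so 123089.34 s.
Sum: 556.08 + 123089.34 = 123645.42 s → 34.35 hours.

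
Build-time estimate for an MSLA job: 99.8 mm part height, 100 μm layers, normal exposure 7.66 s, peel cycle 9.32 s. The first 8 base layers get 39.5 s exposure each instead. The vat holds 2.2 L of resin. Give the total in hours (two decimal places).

4.78 hours

Layer count = ceil(99.8 / 0.1) = 998.
Base layers = 8 × (39.5 + 9.32) = 390.56 s.
Regular layers = 990 × (7.66 + 9.32) = 16810.2 s.
Total = 390.56 + 16810.2 = 17200.76 s = 4.78 hours.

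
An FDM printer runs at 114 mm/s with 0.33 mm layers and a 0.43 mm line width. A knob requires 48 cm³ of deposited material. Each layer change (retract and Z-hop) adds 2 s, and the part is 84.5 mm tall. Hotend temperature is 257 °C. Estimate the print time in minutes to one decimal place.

58.0 minutes

Bead cross-section = 0.33 × 0.43, so 0.1419 mm².
Total extruded path = 48000/0.1419 = 338266.4 mm.
Print-move time: 338266.4 / 114 → 2967.2 s.
Number of layers: 84.5 / 0.33 → 257 (rounded up).
Non-print overhead = 257 × 2, so 514 s.
Altogether 2967.2 + 514 = 3481.2 s, i.e. 58.0 minutes.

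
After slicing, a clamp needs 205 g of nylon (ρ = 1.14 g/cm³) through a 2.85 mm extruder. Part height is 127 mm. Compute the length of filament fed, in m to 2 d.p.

28.19 m

Extruded volume: 205/1.14 = 179.8246 cm³ (179824.6 mm³).
A = π r² = π × 1.425² = 6.3794 mm².
Length = 179824.6 / 6.3794 = 28188.32 mm = 28.19 m.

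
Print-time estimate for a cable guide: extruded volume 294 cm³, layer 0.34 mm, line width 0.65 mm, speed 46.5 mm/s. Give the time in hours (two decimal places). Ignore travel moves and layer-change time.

Line area = 0.34 × 0.65 = 0.221 mm².
Toolpath length = 294 cm³ / 0.221 mm² = 294000 / 0.221 = 1330316.7 mm.
Extrusion time: 1330316.7 / 46.5 → 28609 s.
Converting: 28609 s = 7.95 hours.

7.95 hours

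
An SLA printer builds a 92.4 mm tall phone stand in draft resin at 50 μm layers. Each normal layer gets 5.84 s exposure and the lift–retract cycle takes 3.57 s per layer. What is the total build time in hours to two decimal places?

4.83 hours

Layers = ⌈92.4/0.05⌉ = 1848.
Cycle time = 5.84 + 3.57 = 9.41 s.
Total = 1848 × 9.41 = 17389.68 s = 4.83 hours.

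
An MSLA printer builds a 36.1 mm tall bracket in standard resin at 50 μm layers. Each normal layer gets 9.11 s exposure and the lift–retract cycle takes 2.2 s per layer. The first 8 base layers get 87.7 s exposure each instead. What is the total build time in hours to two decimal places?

Number of layers: 36.1 / 0.05 → 722 (rounded up).
Base layers = 8 × (87.7 + 2.2), so 719.2 s.
Normal layers = 714 × (9.11 + 2.2) = 8075.34 s.
Total = 719.2 + 8075.34 = 8794.54 s = 2.44 hours.

2.44 hours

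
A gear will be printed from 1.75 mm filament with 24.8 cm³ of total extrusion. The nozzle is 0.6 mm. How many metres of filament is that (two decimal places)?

Filament cross-section = π × (1.75/2)² = 2.4053 mm².
L = 24800 mm³ / 2.4053 mm² = 10310.56 mm, i.e. 10.31 m.

10.31 m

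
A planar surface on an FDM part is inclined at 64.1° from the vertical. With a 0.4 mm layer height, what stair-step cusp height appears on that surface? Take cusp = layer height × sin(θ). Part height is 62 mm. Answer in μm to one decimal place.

sin(64.1°) = 0.8996, so cusp = 0.4 × 0.8996 = 0.35984 mm → 359.8 μm.

359.8 μm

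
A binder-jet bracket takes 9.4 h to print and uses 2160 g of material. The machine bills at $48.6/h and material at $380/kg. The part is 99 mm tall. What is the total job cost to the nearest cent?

$1277.64

Machine cost: 48.6 × 9.4 → $456.84.
Material charge = 380 × 2160/1000 = $820.80.
Job cost: 456.84 + 820.80 = $1277.64.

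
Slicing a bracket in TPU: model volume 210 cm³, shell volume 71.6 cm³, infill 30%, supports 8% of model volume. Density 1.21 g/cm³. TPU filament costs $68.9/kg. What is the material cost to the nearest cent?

Infill region = 210 − 71.6, so 138.4 cm³.
Deposited infill = 0.30 × 138.4, so 41.52 cm³.
Support = 0.08 × 210, so 16.8 cm³.
Deposited volume = 71.6 + 41.52 + 16.8 = 129.92 cm³.
Mass: 129.92 × 1.21 → 157.2032 g.
Cost = 157.2032 g / 1000 × $68.9/kg = $10.83.

$10.83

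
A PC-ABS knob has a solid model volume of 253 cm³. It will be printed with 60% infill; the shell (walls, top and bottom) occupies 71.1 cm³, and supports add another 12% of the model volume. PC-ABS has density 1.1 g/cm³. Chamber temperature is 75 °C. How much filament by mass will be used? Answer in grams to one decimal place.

231.7 g

Volume inside the shell: 253 − 71.1 → 181.9 cm³.
Deposited infill = 0.60 × 181.9, so 109.14 cm³.
Support: 0.12 × 253 → 30.36 cm³.
Deposited volume: 71.1 + 109.14 + 30.36 → 210.6 cm³.
Mass: 210.6 × 1.1 → 231.66 g.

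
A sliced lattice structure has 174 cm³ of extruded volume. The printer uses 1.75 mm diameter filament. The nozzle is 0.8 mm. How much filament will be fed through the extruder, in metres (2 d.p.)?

72.34 m

Filament cross-section = π × (1.75/2)² = 2.4053 mm².
Length = 174 cm³ / 2.4053 mm² = 174000 / 2.4053 = 72340.25 mm = 72.34 m.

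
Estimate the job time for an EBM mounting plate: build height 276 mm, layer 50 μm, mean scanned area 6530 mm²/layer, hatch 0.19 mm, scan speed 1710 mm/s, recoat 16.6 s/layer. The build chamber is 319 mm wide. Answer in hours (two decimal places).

Layers = ⌈276/0.05⌉ = 5520.
Per-layer scan distance = 6530 / 0.19, so 34368.4 mm.
Beam time per layer: 34368.4 / 1710 → 20.0985 s.
Time per layer: 20.0985 + 16.6 → 36.6985 s.
Build time = 5520 × 36.6985 = 202575.72 s = 56.27 hours.

56.27 hours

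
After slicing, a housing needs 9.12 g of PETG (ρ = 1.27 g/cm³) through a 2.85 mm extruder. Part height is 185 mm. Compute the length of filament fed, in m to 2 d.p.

1.13 m

Volume = 9.12 g / 1.27 g·cm⁻³ = 7.1811 cm³ = 7181.1 mm³.
Cross-section of 2.85 mm filament: π·(2.85/2)² = 6.3794 mm².
L = V/A = 7181.1/6.3794 = 1125.67 mm → 1.13 m.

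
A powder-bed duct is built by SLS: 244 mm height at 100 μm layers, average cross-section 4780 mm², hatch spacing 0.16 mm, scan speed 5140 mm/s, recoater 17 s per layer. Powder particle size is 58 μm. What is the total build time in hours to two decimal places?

Layers = ⌈244/0.1⌉ = 2440.
Scan path per layer: 4780 / 0.16 → 29875 mm.
Laser time per layer = 29875 / 5140, so 5.8123 s.
Layer cycle: 5.8123 + 17 → 22.8123 s.
Build time = 2440 × 22.8123 = 55662.012 s = 15.46 hours.

15.46 hours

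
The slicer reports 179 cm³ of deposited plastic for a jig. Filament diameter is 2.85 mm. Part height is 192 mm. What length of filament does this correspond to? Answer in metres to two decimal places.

A = π r² = π × 1.425² = 6.3794 mm².
Length = 179 cm³ / 6.3794 mm² = 179000 / 6.3794 = 28059.07 mm = 28.06 m.

28.06 m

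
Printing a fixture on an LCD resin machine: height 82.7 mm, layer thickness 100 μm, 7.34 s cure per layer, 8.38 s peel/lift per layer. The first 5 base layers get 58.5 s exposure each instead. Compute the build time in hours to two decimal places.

3.68 hours

Layer count = ceil(82.7 / 0.1) = 827.
Bottom layers = 5 × (58.5 + 8.38), so 334.4 s.
Remaining layers = 822 × (7.34 + 8.38), so 12921.84 s.
Total = 334.4 + 12921.84 = 13256.24 s = 3.68 hours.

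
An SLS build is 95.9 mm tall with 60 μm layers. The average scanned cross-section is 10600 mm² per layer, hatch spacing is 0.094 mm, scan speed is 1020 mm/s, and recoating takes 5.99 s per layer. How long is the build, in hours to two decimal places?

Number of layers: 95.9 / 0.06 → 1599 (rounded up).
Hatch length per layer = 10600 / 0.094 = 112766 mm.
Scan time per layer: 112766 / 1020 → 110.5549 s.
Layer cycle = 110.5549 + 5.99 = 116.5449 s.
1599 layers × 116.5449 s/layer = 186355.2951 s, i.e. 51.77 hours.

51.77 hours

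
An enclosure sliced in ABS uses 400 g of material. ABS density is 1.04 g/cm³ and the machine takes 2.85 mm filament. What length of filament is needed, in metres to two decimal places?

60.29 m

Volume = 400 g / 1.04 g·cm⁻³ = 384.6154 cm³ = 384615.4 mm³.
A = π r² = π × 1.425² = 6.3794 mm².
L = V/A = 384615.4/6.3794 = 60290.22 mm → 60.29 m.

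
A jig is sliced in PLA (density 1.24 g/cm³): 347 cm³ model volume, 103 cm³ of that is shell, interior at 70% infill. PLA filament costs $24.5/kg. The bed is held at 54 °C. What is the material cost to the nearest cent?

$8.32

Infill region = 347 − 103, so 244 cm³.
Infill volume: 0.70 × 244 → 170.8 cm³.
Total extruded: 103 + 170.8 → 273.8 cm³.
Mass = 273.8 × 1.24 = 339.512 g.
Cost = 339.512 g / 1000 × $24.5/kg = $8.32.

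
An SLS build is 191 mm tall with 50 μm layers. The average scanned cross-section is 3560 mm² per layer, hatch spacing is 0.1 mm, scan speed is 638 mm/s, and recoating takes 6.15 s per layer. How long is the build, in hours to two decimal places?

65.74 hours

Number of layers: 191 / 0.05 → 3820 (rounded up).
Hatch length per layer = 3560 / 0.1, so 35600 mm.
Per-layer scan time: 35600 / 638 → 55.7994 s.
Per-layer time = 55.7994 + 6.15, so 61.9494 s.
Total: 3820 × 61.9494 s = 236646.708 s → 65.74 hours.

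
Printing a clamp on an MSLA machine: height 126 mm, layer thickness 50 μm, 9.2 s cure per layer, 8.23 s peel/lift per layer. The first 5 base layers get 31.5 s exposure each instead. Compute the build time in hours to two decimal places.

12.23 hours

Layer count = ceil(126 / 0.05) = 2520.
Bottom layers = 5 × (31.5 + 8.23) = 198.65 s.
Remaining layers: 2515 × (9.2 + 8.23) → 43836.45 s.
Total = 198.65 + 43836.45 = 44035.1 s = 12.23 hours.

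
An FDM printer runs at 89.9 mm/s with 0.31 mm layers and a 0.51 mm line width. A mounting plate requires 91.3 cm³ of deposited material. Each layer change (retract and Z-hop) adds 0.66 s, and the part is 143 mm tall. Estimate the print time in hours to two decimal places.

Bead cross-section = 0.31 × 0.51, so 0.1581 mm².
Total extruded path = 91300/0.1581 = 577482.6 mm.
Print-move time: 577482.6 / 89.9 → 6423.6 s.
Layer count = ceil(143 / 0.31) = 462.
Z-hop total = 462 × 0.66 = 304.92 s.
Altogether 6423.6 + 304.92 = 6728.52 s, i.e. 1.87 hours.

1.87 hours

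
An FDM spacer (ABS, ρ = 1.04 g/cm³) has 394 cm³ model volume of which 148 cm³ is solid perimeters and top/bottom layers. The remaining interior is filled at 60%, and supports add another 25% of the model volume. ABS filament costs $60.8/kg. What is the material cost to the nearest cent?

$24.92

Interior volume: 394 − 148 → 246 cm³.
Infill volume = 0.60 × 246, so 147.6 cm³.
Support = 0.25 × 394 = 98.5 cm³.
Deposited volume = 148 + 147.6 + 98.5 = 394.1 cm³.
Mass = 394.1 × 1.04, so 409.864 g.
At $60.8/kg: 409.864/1000 × 60.8 = $24.92.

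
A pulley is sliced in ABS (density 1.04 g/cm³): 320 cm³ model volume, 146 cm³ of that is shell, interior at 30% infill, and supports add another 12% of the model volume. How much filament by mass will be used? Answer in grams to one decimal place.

Infill region: 320 − 146 → 174 cm³.
Infill deposited: 0.30 × 174 → 52.2 cm³.
Support: 0.12 × 320 → 38.4 cm³.
Total extruded = 146 + 52.2 + 38.4 = 236.6 cm³.
Mass = 236.6 × 1.04 = 246.064 g.

246.1 g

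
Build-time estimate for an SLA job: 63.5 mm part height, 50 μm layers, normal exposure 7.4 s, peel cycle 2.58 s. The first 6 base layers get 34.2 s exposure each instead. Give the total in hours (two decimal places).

Number of layers: 63.5 / 0.05 → 1270 (rounded up).
Base layers = 6 × (34.2 + 2.58) = 220.68 s.
Remaining layers = 1264 × (7.4 + 2.58) = 12614.72 s.
Sum: 220.68 + 12614.72 = 12835.4 s → 3.57 hours.

3.57 hours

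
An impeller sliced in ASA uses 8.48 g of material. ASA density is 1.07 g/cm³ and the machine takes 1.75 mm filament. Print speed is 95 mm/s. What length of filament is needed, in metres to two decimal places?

Volume = 8.48 g / 1.07 g·cm⁻³ = 7.9252 cm³ = 7925.2 mm³.
Filament cross-section = π × (1.75/2)² = 2.4053 mm².
Length = 7925.2 / 2.4053 = 3294.89 mm = 3.29 m.

3.29 m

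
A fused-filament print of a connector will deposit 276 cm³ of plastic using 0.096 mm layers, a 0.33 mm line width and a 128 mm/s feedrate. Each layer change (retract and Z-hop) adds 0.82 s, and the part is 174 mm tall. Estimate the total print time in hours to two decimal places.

19.32 hours

Extrusion cross-section = 0.096 × 0.33, so 0.03168 mm².
Toolpath length = 276 cm³ / 0.03168 mm² = 276000 / 0.03168 = 8712121.2 mm.
Print-move time = 8712121.2 / 128, so 68063.4 s.
Layer count = ceil(174 / 0.096) = 1813.
Layer-change overhead = 1813 × 0.82, so 1486.66 s.
Total = 68063.4 + 1486.66 = 69550.06 s = 19.32 hours.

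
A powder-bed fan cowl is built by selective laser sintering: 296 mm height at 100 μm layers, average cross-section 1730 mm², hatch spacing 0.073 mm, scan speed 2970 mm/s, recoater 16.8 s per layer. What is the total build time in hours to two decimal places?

20.37 hours

Number of layers: 296 / 0.1 → 2960 (rounded up).
Hatch length per layer = 1730 / 0.073, so 23698.6 mm.
Scan time per layer = 23698.6 / 2970, so 7.9793 s.
Time per layer = 7.9793 + 16.8 = 24.7793 s.
Build time = 2960 × 24.7793 = 73346.728 s = 20.37 hours.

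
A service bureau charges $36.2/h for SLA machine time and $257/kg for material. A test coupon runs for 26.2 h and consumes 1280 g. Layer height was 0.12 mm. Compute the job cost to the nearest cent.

Time charge = 36.2 × 26.2, so $948.44.
Material cost = 257 × 1280/1000, so $328.96.
Job cost: 948.44 + 328.96 = $1277.40.

$1277.40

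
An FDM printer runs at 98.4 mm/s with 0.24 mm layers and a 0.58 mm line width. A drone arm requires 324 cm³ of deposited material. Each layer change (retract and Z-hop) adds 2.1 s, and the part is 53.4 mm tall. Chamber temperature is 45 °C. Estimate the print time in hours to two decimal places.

Bead cross-section: 0.24 × 0.58 → 0.1392 mm².
Path length: 324000 mm³ / 0.1392 mm² → 2327586.2 mm.
Time extruding = 2327586.2 / 98.4, so 23654.3 s.
Number of layers: 53.4 / 0.24 → 223 (rounded up).
Layer-change overhead = 223 × 2.1 = 468.3 s.
Total = 23654.3 + 468.3 = 24122.6 s = 6.70 hours.

6.70 hours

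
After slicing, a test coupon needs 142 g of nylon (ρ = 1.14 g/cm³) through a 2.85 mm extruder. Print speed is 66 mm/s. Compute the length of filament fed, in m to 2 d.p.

Extruded volume: 142/1.14 = 124.5614 cm³ (124561.4 mm³).
A = π r² = π × 1.425² = 6.3794 mm².
L = V/A = 124561.4/6.3794 = 19525.57 mm → 19.53 m.

19.53 m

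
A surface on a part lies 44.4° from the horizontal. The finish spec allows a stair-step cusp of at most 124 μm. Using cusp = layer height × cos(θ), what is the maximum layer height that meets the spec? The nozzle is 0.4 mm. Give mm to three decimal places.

0.174 mm

t = h_c / cos θ = 0.124 / 0.7145 = 0.174 mm.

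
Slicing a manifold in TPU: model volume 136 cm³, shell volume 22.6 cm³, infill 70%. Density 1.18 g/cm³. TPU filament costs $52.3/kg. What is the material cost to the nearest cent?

$6.29

Interior volume = 136 − 22.6 = 113.4 cm³.
Deposited infill = 0.70 × 113.4, so 79.38 cm³.
Deposited volume = 22.6 + 79.38, so 101.98 cm³.
Mass = 101.98 × 1.18, so 120.3364 g.
Cost = 120.3364 g / 1000 × $52.3/kg = $6.29.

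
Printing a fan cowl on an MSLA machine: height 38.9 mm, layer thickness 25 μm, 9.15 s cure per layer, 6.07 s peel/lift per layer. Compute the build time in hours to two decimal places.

6.58 hours

Layer count = ceil(38.9 / 0.025) = 1556.
Per-layer time = 9.15 + 6.07 = 15.22 s.
Build time: 1556 × 15.22 s = 23682.32 s, i.e. 6.58 hours.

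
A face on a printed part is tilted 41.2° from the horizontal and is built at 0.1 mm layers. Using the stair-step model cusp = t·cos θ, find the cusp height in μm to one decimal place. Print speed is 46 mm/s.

h_c = t·cos θ = 0.1 × 0.7524 = 0.07524 mm (75.2 μm).

75.2 μm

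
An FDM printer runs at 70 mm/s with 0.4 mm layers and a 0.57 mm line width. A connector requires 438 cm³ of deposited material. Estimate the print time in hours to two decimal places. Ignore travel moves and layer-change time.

Extrusion cross-section = 0.4 × 0.57 = 0.228 mm².
Toolpath length = 438 cm³ / 0.228 mm² = 438000 / 0.228 = 1921052.6 mm.
Print-move time = 1921052.6 / 70, so 27443.6 s.
That's 27443.6 s → 7.62 hours.

7.62 hours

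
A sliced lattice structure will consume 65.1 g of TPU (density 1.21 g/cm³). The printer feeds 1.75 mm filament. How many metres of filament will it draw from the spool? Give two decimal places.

Extruded volume: 65.1/1.21 = 53.8017 cm³ (53801.7 mm³).
Cross-section of 1.75 mm filament: π·(1.75/2)² = 2.4053 mm².
Length = 53801.7 / 2.4053 = 22367.98 mm = 22.37 m.

22.37 m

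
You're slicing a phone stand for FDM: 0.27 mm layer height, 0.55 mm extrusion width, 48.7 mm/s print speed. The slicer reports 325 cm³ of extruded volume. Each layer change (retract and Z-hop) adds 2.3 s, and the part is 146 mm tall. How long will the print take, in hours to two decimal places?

12.83 hours

Bead cross-section: 0.27 × 0.55 → 0.1485 mm².
Total extruded path = 325000/0.1485 = 2188552.2 mm.
Extrusion time = 2188552.2 / 48.7 = 44939.5 s.
Layers = ⌈146/0.27⌉ = 541.
Layer-change overhead: 541 × 2.3 → 1244.3 s.
Altogether 44939.5 + 1244.3 = 46183.8 s, i.e. 12.83 hours.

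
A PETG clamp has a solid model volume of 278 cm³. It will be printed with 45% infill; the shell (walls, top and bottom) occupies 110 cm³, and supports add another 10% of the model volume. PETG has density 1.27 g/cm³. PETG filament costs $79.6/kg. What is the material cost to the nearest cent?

$21.57

Infill region = 278 − 110 = 168 cm³.
Infill volume = 0.45 × 168, so 75.6 cm³.
Support: 0.10 × 278 → 27.8 cm³.
Total printed volume = 110 + 75.6 + 27.8 = 213.4 cm³.
Mass = 213.4 × 1.27, so 271.018 g.
At $79.6/kg: 271.018/1000 × 79.6 = $21.57.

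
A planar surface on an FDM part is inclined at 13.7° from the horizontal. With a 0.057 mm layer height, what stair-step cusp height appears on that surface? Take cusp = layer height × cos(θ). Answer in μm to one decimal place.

cos(13.7°) = 0.9715, so cusp = 0.057 × 0.9715 = 0.055376 mm → 55.4 μm.

55.4 μm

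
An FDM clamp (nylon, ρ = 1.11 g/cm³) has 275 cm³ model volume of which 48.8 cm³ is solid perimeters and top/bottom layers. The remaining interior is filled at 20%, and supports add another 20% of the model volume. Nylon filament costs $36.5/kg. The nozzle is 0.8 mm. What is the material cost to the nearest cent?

$6.04

Interior volume = 275 − 48.8, so 226.2 cm³.
Infill volume: 0.20 × 226.2 → 45.24 cm³.
Support: 0.20 × 275 → 55 cm³.
Deposited volume: 48.8 + 45.24 + 55 → 149.04 cm³.
Mass: 149.04 × 1.11 → 165.4344 g.
Cost = 165.4344 g / 1000 × $36.5/kg = $6.04.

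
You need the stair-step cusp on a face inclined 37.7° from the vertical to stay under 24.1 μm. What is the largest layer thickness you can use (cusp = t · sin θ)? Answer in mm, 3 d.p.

0.039 mm

sin(37.7°) = 0.6115; t_max = 0.0241/0.6115 = 0.039 mm.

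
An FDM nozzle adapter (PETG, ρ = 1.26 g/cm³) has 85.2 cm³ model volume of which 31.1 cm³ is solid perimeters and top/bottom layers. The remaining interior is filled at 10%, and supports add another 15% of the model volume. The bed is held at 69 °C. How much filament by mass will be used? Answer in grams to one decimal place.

Interior volume = 85.2 − 31.1, so 54.1 cm³.
Deposited infill = 0.10 × 54.1, so 5.41 cm³.
Support: 0.15 × 85.2 → 12.78 cm³.
Total extruded: 31.1 + 5.41 + 12.78 → 49.29 cm³.
Mass: 49.29 × 1.26 → 62.1054 g.

62.1 g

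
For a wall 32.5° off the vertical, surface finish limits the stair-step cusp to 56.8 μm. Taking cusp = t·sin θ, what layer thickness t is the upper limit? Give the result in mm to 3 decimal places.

t = h_c / sin θ = 0.0568 / 0.5373 = 0.106 mm.

0.106 mm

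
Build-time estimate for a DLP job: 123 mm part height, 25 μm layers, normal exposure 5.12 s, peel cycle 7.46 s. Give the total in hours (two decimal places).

Layers = ⌈123/0.025⌉ = 4920.
Cycle time = 5.12 + 7.46 = 12.58 s.
Total = 4920 × 12.58 = 61893.6 s = 17.19 hours.

17.19 hours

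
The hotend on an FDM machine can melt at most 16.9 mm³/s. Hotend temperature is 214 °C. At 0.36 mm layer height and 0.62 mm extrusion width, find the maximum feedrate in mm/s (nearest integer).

A = 0.36 × 0.62, so 0.2232 mm².
Max speed = 16.9 / 0.2232 = 75.72 ≈ 76 mm/s.

76 mm/s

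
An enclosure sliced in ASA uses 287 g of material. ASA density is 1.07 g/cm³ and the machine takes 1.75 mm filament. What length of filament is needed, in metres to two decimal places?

111.51 m

Extruded volume: 287/1.07 = 268.2243 cm³ (268224.3 mm³).
Cross-section of 1.75 mm filament: π·(1.75/2)² = 2.4053 mm².
L = V/A = 268224.3/2.4053 = 111513.87 mm → 111.51 m.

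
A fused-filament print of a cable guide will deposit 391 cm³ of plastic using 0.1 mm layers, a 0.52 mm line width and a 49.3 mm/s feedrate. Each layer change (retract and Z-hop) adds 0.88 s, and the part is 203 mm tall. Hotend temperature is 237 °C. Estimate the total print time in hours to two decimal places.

42.86 hours

Bead cross-section: 0.1 × 0.52 → 0.052 mm².
Path length: 391000 mm³ / 0.052 mm² → 7519230.8 mm.
Print-move time = 7519230.8 / 49.3 = 152519.9 s.
Layers = ⌈203/0.1⌉ = 2030.
Z-hop total = 2030 × 0.88, so 1786.4 s.
Total = 152519.9 + 1786.4 = 154306.3 s = 42.86 hours.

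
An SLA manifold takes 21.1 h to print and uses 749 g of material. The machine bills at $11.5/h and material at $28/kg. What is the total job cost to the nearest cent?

$263.62

Time charge = 11.5 × 21.1, so $242.65.
Material charge = 28 × 749/1000, so $20.972.
Job cost: 242.65 + 20.972 = 263.622 ≈ $263.62.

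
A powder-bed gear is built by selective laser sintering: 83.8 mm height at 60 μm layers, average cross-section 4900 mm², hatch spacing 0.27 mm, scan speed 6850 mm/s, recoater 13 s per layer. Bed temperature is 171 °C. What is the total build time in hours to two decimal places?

6.07 hours

Layer count = ceil(83.8 / 0.06) = 1397.
Hatch length per layer = 4900 / 0.27, so 18148.1 mm.
Scan time per layer = 18148.1 / 6850 = 2.6494 s.
Time per layer = 2.6494 + 13 = 15.6494 s.
Build time = 1397 × 15.6494 = 21862.2118 s = 6.07 hours.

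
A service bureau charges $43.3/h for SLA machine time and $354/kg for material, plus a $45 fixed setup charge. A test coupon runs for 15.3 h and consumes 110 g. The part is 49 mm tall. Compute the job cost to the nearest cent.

$746.43

Machine-time cost = 43.3 × 15.3 = $662.49.
Material charge: 354 × 110/1000 → $38.94.
Adding setup: 662.49 + 38.94 + 45 → $746.43.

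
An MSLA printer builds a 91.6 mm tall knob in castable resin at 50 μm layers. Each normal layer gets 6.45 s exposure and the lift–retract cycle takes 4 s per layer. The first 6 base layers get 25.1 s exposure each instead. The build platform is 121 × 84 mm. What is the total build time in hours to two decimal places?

5.35 hours

Number of layers: 91.6 / 0.05 → 1832 (rounded up).
Bottom layers = 6 × (25.1 + 4), so 174.6 s.
Regular layers: 1826 × (6.45 + 4) → 19081.7 s.
Sum: 174.6 + 19081.7 = 19256.3 s → 5.35 hours.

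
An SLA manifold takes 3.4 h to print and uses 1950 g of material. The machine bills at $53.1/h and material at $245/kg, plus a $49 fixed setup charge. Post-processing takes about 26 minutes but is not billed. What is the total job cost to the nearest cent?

Machine-time cost = 53.1 × 3.4, so $180.54.
Material charge: 245 × 1950/1000 → $477.75.
Total = 180.54 + 477.75 + 49 = $707.29.

$707.29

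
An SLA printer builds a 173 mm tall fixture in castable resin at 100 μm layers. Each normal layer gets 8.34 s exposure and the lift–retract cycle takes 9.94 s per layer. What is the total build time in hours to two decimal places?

8.78 hours

Number of layers: 173 / 0.1 → 1730 (rounded up).
Cycle time: 8.34 + 9.94 → 18.28 s.
Build time: 1730 × 18.28 s = 31624.4 s, i.e. 8.78 hours.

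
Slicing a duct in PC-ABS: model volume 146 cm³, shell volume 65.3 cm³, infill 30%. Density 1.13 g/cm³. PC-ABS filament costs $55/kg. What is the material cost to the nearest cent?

Volume inside the shell: 146 − 65.3 → 80.7 cm³.
Infill deposited: 0.30 × 80.7 → 24.21 cm³.
Deposited volume = 65.3 + 24.21, so 89.51 cm³.
Mass: 89.51 × 1.13 → 101.1463 g.
At $55/kg: 101.1463/1000 × 55 = $5.56.

$5.56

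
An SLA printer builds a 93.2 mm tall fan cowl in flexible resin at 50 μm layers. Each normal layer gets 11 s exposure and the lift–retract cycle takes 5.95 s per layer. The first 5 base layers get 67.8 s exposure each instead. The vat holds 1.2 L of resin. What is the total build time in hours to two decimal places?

Number of layers: 93.2 / 0.05 → 1864 (rounded up).
Burn-in layers: 5 × (67.8 + 5.95) → 368.75 s.
Remaining layers = 1859 × (11 + 5.95), so 31510.05 s.
Total = 368.75 + 31510.05 = 31878.8 s = 8.86 hours.

8.86 hours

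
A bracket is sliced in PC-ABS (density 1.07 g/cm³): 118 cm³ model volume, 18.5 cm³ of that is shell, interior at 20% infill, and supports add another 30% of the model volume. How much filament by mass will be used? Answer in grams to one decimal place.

Interior volume = 118 − 18.5 = 99.5 cm³.
Infill deposited = 0.20 × 99.5 = 19.9 cm³.
Support = 0.30 × 118, so 35.4 cm³.
Total printed volume = 18.5 + 19.9 + 35.4, so 73.8 cm³.
Mass: 73.8 × 1.07 → 78.966 g.

79.0 g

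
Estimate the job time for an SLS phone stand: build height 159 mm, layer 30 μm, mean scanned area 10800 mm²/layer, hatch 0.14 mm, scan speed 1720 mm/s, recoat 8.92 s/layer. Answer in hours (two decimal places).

Number of layers: 159 / 0.03 → 5300 (rounded up).
Hatch length per layer = 10800 / 0.14 = 77142.9 mm.
Scan time per layer = 77142.9 / 1720, so 44.8505 s.
Time per layer = 44.8505 + 8.92, so 53.7705 s.
5300 layers × 53.7705 s/layer = 284983.65 s, i.e. 79.16 hours.

79.16 hours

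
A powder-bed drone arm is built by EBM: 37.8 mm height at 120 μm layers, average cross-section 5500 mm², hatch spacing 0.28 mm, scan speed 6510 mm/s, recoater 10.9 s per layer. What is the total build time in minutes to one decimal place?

73.1 minutes

Layers = ⌈37.8/0.12⌉ = 315.
Hatch length per layer = 5500 / 0.28, so 19642.9 mm.
Per-layer scan time: 19642.9 / 6510 → 3.0173 s.
Per-layer time: 3.0173 + 10.9 → 13.9173 s.
Total: 315 × 13.9173 s = 4383.9495 s → 73.1 minutes.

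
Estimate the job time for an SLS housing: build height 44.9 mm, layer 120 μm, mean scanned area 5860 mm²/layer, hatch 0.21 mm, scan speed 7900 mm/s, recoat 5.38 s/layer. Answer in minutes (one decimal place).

Layers = ⌈44.9/0.12⌉ = 375.
Scan path per layer = 5860 / 0.21, so 27904.8 mm.
Per-layer scan time = 27904.8 / 7900 = 3.5323 s.
Per-layer time: 3.5323 + 5.38 → 8.9123 s.
Total: 375 × 8.9123 s = 3342.1125 s → 55.7 minutes.

55.7 minutes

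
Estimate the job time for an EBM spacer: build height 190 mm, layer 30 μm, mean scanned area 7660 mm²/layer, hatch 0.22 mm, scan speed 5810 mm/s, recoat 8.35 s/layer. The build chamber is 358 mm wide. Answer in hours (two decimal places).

25.24 hours

Layer count = ceil(190 / 0.03) = 6334.
Hatch length per layer: 7660 / 0.22 → 34818.2 mm.
Beam time per layer = 34818.2 / 5810, so 5.9928 s.
Layer cycle = 5.9928 + 8.35 = 14.3428 s.
Build time = 6334 × 14.3428 = 90847.2952 s = 25.24 hours.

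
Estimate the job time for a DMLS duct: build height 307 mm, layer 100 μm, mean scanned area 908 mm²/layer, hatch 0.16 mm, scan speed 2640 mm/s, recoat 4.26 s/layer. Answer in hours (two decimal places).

5.47 hours

Layer count = ceil(307 / 0.1) = 3070.
Scan path per layer = 908 / 0.16 = 5675 mm.
Scan time per layer: 5675 / 2640 → 2.1496 s.
Layer cycle = 2.1496 + 4.26, so 6.4096 s.
3070 layers × 6.4096 s/layer = 19677.472 s, i.e. 5.47 hours.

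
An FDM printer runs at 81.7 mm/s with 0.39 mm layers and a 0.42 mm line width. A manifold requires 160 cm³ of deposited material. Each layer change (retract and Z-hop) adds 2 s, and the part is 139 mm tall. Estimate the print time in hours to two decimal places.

3.52 hours

Line area: 0.39 × 0.42 → 0.1638 mm².
Toolpath length = 160 cm³ / 0.1638 mm² = 160000 / 0.1638 = 976801 mm.
Time extruding = 976801 / 81.7, so 11955.9 s.
Layer count = ceil(139 / 0.39) = 357.
Layer-change overhead = 357 × 2, so 714 s.
Altogether 11955.9 + 714 = 12669.9 s, i.e. 3.52 hours.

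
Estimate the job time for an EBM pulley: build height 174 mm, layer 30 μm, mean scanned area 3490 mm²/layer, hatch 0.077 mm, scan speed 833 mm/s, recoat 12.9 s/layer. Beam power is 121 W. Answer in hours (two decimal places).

108.45 hours

Number of layers: 174 / 0.03 → 5800 (rounded up).
Hatch length per layer: 3490 / 0.077 → 45324.7 mm.
Beam time per layer = 45324.7 / 833, so 54.4114 s.
Time per layer: 54.4114 + 12.9 → 67.3114 s.
Build time = 5800 × 67.3114 = 390406.12 s = 108.45 hours.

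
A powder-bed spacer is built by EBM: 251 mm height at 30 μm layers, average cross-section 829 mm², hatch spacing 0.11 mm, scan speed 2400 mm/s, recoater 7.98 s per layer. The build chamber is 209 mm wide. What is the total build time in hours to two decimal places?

25.85 hours

Layer count = ceil(251 / 0.03) = 8367.
Per-layer scan distance = 829 / 0.11, so 7536.4 mm.
Beam time per layer = 7536.4 / 2400, so 3.1402 s.
Layer cycle = 3.1402 + 7.98, so 11.1202 s.
8367 layers × 11.1202 s/layer = 93042.7134 s, i.e. 25.85 hours.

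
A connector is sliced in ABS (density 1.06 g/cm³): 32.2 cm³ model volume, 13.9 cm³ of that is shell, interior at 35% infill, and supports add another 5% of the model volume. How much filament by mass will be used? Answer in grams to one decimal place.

23.2 g

Volume inside the shell = 32.2 − 13.9, so 18.3 cm³.
Infill volume: 0.35 × 18.3 → 6.405 cm³.
Support = 0.05 × 32.2, so 1.61 cm³.
Total printed volume: 13.9 + 6.405 + 1.61 → 21.915 cm³.
Mass: 21.915 × 1.06 → 23.2299 g.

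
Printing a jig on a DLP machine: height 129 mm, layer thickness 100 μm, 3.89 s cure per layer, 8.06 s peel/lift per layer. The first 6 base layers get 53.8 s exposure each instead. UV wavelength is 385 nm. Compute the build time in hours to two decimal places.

Layers = ⌈129/0.1⌉ = 1290.
Bottom layers: 6 × (53.8 + 8.06) → 371.16 s.
Normal layers = 1284 × (3.89 + 8.06), so 15343.8 s.
Total = 371.16 + 15343.8 = 15714.96 s = 4.37 hours.

4.37 hours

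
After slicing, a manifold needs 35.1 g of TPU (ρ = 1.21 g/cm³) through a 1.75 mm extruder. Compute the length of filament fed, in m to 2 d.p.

Extruded volume: 35.1/1.21 = 29.0083 cm³ (29008.3 mm³).
Filament cross-section = π × (1.75/2)² = 2.4053 mm².
Length = 29008.3 / 2.4053 = 12060.16 mm = 12.06 m.

12.06 m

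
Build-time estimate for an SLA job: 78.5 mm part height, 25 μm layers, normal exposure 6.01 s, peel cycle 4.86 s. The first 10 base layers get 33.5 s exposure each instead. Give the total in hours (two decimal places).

9.56 hours

Layers = ⌈78.5/0.025⌉ = 3140.
Base layers = 10 × (33.5 + 4.86), so 383.6 s.
Normal layers = 3130 × (6.01 + 4.86), so 34023.1 s.
Sum: 383.6 + 34023.1 = 34406.7 s → 9.56 hours.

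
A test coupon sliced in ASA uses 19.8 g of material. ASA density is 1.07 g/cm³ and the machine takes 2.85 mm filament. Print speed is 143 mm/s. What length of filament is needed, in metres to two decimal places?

2.90 m

Extruded volume: 19.8/1.07 = 18.5047 cm³ (18504.7 mm³).
Filament cross-section = π × (2.85/2)² = 6.3794 mm².
L = V/A = 18504.7/6.3794 = 2900.7 mm → 2.90 m.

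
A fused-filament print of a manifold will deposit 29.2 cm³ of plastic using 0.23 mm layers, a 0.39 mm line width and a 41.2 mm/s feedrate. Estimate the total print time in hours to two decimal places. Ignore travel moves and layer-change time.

2.19 hours

Extrusion cross-section: 0.23 × 0.39 → 0.0897 mm².
Path length: 29200 mm³ / 0.0897 mm² → 325529.5 mm.
Print-move time = 325529.5 / 41.2, so 7901.2 s.
Converting: 7901.2 s = 2.19 hours.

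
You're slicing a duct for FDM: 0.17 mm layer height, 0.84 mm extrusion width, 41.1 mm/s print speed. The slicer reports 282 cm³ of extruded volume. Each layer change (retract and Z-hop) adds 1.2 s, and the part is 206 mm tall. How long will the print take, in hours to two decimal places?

13.75 hours

Bead cross-section: 0.17 × 0.84 → 0.1428 mm².
Total extruded path = 282000/0.1428 = 1974789.9 mm.
Extrusion time: 1974789.9 / 41.1 → 48048.4 s.
Layers = ⌈206/0.17⌉ = 1212.
Non-print overhead = 1212 × 1.2 = 1454.4 s.
Altogether 48048.4 + 1454.4 = 49502.8 s, i.e. 13.75 hours.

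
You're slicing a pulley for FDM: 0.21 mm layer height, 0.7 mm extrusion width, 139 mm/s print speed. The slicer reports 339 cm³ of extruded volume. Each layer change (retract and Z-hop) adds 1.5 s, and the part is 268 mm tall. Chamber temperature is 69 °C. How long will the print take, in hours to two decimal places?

Bead cross-section: 0.21 × 0.7 → 0.147 mm².
Toolpath length = 339 cm³ / 0.147 mm² = 339000 / 0.147 = 2306122.4 mm.
Time extruding: 2306122.4 / 139 → 16590.8 s.
Number of layers: 268 / 0.21 → 1277 (rounded up).
Non-print overhead = 1277 × 1.5 = 1915.5 s.
Total = 16590.8 + 1915.5 = 18506.3 s = 5.14 hours.

5.14 hours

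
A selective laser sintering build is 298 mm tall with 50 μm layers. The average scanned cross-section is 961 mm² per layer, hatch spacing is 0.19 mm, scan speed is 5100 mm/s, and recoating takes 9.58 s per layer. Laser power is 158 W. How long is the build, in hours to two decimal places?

17.50 hours

Layers = ⌈298/0.05⌉ = 5960.
Hatch length per layer: 961 / 0.19 → 5057.9 mm.
Per-layer scan time: 5057.9 / 5100 → 0.9917 s.
Per-layer time = 0.9917 + 9.58 = 10.5717 s.
5960 layers × 10.5717 s/layer = 63007.332 s, i.e. 17.50 hours.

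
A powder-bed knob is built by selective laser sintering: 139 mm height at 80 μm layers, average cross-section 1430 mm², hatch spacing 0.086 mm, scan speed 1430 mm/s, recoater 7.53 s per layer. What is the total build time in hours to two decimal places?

Layer count = ceil(139 / 0.08) = 1738.
Hatch length per layer: 1430 / 0.086 → 16627.9 mm.
Laser time per layer = 16627.9 / 1430 = 11.6279 s.
Layer cycle = 11.6279 + 7.53, so 19.1579 s.
Build time = 1738 × 19.1579 = 33296.4302 s = 9.25 hours.

9.25 hours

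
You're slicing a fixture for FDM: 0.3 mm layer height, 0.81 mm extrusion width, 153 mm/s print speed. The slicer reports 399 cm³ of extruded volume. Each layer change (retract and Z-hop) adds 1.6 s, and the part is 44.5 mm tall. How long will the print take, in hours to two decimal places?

Extrusion cross-section: 0.3 × 0.81 → 0.243 mm².
Path length: 399000 mm³ / 0.243 mm² → 1641975.3 mm.
Extrusion time = 1641975.3 / 153 = 10731.9 s.
Layers = ⌈44.5/0.3⌉ = 149.
Z-hop total = 149 × 1.6, so 238.4 s.
Altogether 10731.9 + 238.4 = 10970.3 s, i.e. 3.05 hours.

3.05 hours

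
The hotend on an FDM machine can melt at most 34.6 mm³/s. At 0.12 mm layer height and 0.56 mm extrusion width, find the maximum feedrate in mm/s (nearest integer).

515 mm/s

Extrusion cross-section: 0.12 × 0.56 → 0.0672 mm².
Max speed = 34.6 / 0.0672 = 514.88 ≈ 515 mm/s.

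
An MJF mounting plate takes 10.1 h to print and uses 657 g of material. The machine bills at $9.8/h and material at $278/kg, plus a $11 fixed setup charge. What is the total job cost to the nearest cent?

Time charge = 9.8 × 10.1, so $98.98.
Material charge = 278 × 657/1000, so $182.646.
Adding setup: 98.98 + 182.646 + 11 → 292.626 ≈ $292.63.

$292.63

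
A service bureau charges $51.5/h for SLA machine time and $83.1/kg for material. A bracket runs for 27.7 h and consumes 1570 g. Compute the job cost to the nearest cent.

$1557.02

Machine cost = 51.5 × 27.7 = $1426.55.
Feedstock cost: 83.1 × 1570/1000 → $130.467.
Job cost: 1426.55 + 130.467 = 1557.017 ≈ $1557.02.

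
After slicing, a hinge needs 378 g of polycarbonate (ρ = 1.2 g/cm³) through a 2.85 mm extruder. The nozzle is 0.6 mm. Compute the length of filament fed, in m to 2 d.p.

49.38 m

Extruded volume: 378/1.2 = 315 cm³ (315000 mm³).
Filament cross-section = π × (2.85/2)² = 6.3794 mm².
L = V/A = 315000/6.3794 = 49377.68 mm → 49.38 m.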